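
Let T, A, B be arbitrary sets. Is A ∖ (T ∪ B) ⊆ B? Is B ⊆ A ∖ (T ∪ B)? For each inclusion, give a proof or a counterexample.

Both inclusions fail.

(⊆) This inclusion fails. Take T = ∅, A = {1}, B = ∅; then 1 ∈ A ∖ (T ∪ B) but 1 ∉ B.

(⊇) This inclusion fails. Take T = ∅, A = ∅, B = {1}; then 1 ∈ B but 1 ∉ A ∖ (T ∪ B).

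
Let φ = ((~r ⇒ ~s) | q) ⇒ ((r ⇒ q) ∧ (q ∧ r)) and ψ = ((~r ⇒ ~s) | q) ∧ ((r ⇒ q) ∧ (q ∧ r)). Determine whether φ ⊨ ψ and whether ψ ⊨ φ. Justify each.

The forward direction fails; the converse holds.

(⇒) This fails. Under q = F, s = T, r = F, the left side is true but the right side is false.

(⇐) Assume the antecedent. If q is true, the antecedent forces (q = T, s = F, r = T) or (q = T, s = T, r = T), and the consequent holds there. If q is false, the antecedent cannot hold. Either way the consequent holds.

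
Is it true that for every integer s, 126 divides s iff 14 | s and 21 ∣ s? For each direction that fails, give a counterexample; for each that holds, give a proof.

The forward direction holds; the converse fails.

(⟹) If 126 ∣ s, write s = 126q. Since 126 = 9·14, s = 14·(9q), so 14 ∣ s; and since 126 = 6·21, s = 21·(6q), so 21 ∣ s.

(⟸) This fails: take s = 42. Both 14 ∣ 42 and 21 ∣ 42, yet 42 is not a multiple of 126 (since 42 = 0·126 + 42), so 126 ∤ 42.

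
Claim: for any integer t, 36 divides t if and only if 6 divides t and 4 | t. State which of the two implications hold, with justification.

The forward direction holds; the converse fails.

(⇒) If 36 ∣ t, write t = 36q. Since 36 = 6·6, t = 6·(6q), so 6 ∣ t; and since 36 = 9·4, t = 4·(9q), so 4 ∣ t.

(⇐) This fails: take t = 12. Both 6 ∣ 12 and 4 ∣ 12, yet 12 is not a multiple of 36 (since 12 = 0·36 + 12), so 36 ∤ 12.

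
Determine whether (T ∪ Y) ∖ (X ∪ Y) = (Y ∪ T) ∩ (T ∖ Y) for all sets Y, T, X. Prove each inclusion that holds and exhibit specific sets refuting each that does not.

Only the forward inclusion holds.

Reverse inclusion. This inclusion fails. Take Y = ∅, T = {1}, X = {1}; then 1 ∈ (Y ∪ T) ∩ (T ∖ Y) but 1 ∉ (T ∪ Y) ∖ (X ∪ Y).

Forward inclusion. Let x ∈ (T ∪ Y) ∖ (X ∪ Y). Then x ∈ T and x ∉ Y, X, from which x ∈ (Y ∪ T) ∩ (T ∖ Y).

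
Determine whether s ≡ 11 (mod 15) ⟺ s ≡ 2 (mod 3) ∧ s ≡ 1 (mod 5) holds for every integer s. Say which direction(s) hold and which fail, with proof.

(←) If s ≡ 2 (mod 3) and s ≡ 1 (mod 5), then by the Chinese remainder theorem s ≡ 11 (mod 15). This is exactly s ≡ 11 (mod 15).

(→) Suppose s ≡ 11 (mod 15); write s = 15j + 11. Since 3 ∣ 15, reducing mod 3 gives s ≡ 11 ≡ 2 (mod 3); since 5 ∣ 15, reducing mod 5 gives s ≡ 11 ≡ 1 (mod 5).

Both directions hold.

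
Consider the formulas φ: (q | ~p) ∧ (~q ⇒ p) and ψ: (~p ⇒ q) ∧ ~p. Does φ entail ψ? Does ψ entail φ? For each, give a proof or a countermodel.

The forward direction fails; the converse holds.

(⟹) This fails. Under p = T, q = T, the left side is true but the right side is false.

(⟸) Assume the antecedent. If p is true, the antecedent cannot hold. If p is false, the antecedent forces (p = F, q = T), and (q | ~p) ∧ (~q ⇒ p) holds there. Either way (q | ~p) ∧ (~q ⇒ p) holds.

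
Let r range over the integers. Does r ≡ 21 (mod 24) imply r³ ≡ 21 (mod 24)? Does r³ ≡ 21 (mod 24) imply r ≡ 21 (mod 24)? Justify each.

Both implications hold.

(⟹) Suppose r ≡ 21 (mod 24). Write r = 24j + 21. Then (24j + 21)³ = 13824j³ + 36288j² + 31752j + 9261 = 24(576j³ + 1512j² + 1323j + 385) + 21, so r³ ≡ 21 (mod 24).

(⟸) Conversely, suppose r³ ≡ 21 (mod 24). The only residue r in {0, …, 23} with r³ ≡ 21 (mod 24) is r = 21, so r ≡ 21 (mod 24).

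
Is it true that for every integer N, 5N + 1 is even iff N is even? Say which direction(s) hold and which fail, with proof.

[⇒] This fails: N = 1 gives 5N + 1 = 6, which is even, but 1 is odd, not even.

[⇐] This also fails: N = 0 is even, but 5N + 1 = 1 is odd, not even.

Both directions fail.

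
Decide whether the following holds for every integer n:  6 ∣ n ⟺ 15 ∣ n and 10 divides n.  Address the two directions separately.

(→) This fails: take n = 6. Certainly 6 ∣ 6, but 15 ∤ 6.

(←) Suppose 15 ∣ n and 10 ∣ n. Any common multiple of 15 and 10 is a multiple of their lcm; here lcm(15, 10) = 15·10/gcd(15, 10) = 150/5 = 30, so 30 ∣ n. Since 6 ∣ 30, it follows that 6 ∣ n.

Not equivalent: only (⇐) holds.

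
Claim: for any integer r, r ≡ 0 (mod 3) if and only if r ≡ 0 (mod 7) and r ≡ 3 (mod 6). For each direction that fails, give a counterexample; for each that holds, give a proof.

Only the reverse direction holds.

(⟹) This fails: r = 0 gives 0 ≡ 0 (mod 3) but 0 ≡ 0 (mod 6), so the conjunction on the right does not hold.

(⟸) Conversely, if r ≡ 0 (mod 7) and r ≡ 3 (mod 6), then by the Chinese remainder theorem r ≡ 21 (mod 42). Since 21 ≡ 0 (mod 3) and 3 ∣ 42, we get r ≡ 0 (mod 3).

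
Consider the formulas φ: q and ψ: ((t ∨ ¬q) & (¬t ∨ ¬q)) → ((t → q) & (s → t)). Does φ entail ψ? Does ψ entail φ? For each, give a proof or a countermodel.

(→) Assume the antecedent. If q is true, the consequent reduces to true regardless of the other variables. If q is false, the antecedent cannot hold. Either way the consequent holds.

(←) This fails. Under q = F, s = F, t = F, the left side is false but the right side is true.

Only the forward implication holds.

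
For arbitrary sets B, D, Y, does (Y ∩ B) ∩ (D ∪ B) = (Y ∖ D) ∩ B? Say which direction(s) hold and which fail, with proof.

(⊆) fails; (⊇) holds.

(⊆) This inclusion fails. Take B = {1}, D = {1}, Y = {1}; then 1 ∈ (Y ∩ B) ∩ (D ∪ B) but 1 ∉ (Y ∖ D) ∩ B.

(⊇) Let x ∈ (Y ∖ D) ∩ B. Then x ∈ B ∩ Y and x ∉ D, from which x ∈ (Y ∩ B) ∩ (D ∪ B).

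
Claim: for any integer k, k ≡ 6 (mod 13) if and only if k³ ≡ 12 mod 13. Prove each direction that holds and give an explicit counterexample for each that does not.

Both directions fail.

(→) This fails: take k = 6. Then 6 ≡ 6 (mod 13), but 6³ = 216 ≡ 8 (mod 13), not 12.

(←) This fails: take k = 4. Then 4³ = 64 ≡ 12 (mod 13), yet 4 ≡ 4 (mod 13), not 6.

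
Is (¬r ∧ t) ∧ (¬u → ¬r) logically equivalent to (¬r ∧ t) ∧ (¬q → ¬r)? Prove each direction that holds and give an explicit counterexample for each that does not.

Both directions hold; the statement is true.

(⇒) Assume the antecedent. If u is true, the antecedent forces (u = T, q = F, r = F, t = T) or (u = T, q = T, r = F, t = T), and (¬r ∧ t) ∧ (¬q → ¬r) holds there. If u is false, the antecedent forces (u = F, q = F, r = F, t = T) or (u = F, q = T, r = F, t = T), and (¬r ∧ t) ∧ (¬q → ¬r) holds there. Either way (¬r ∧ t) ∧ (¬q → ¬r) holds.

(⇐) Assume the antecedent. If u is true, the antecedent forces (u = T, q = F, r = F, t = T) or (u = T, q = T, r = F, t = T), and (¬r ∧ t) ∧ (¬u → ¬r) holds there. If u is false, the antecedent forces (u = F, q = F, r = F, t = T) or (u = F, q = T, r = F, t = T), and (¬r ∧ t) ∧ (¬u → ¬r) holds there. Either way (¬r ∧ t) ∧ (¬u → ¬r) holds.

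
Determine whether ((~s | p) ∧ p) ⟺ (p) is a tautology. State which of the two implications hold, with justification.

The biconditional holds.

(⇒) Assume the antecedent. If s is true, the antecedent forces (s = T, p = T), and p holds there. If s is false, the antecedent forces (s = F, p = T), and p holds there. Either way p holds.

(⇐) Assume the antecedent. If s is true, the antecedent forces (s = T, p = T), and (~s | p) ∧ p holds there. If s is false, the antecedent forces (s = F, p = T), and (~s | p) ∧ p holds there. Either way (~s | p) ∧ p holds.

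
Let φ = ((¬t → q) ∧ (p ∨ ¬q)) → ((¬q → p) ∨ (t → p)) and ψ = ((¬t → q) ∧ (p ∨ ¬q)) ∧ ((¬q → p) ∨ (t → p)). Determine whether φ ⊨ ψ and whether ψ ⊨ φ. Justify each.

Only the reverse direction holds.

(⇐) Assume the antecedent. If q is true, the consequent reduces to true regardless of the other variables. If q is false, the antecedent forces (q = F, p = T, t = T), and the consequent holds there. Either way the consequent holds.

(⇒) This fails. Under q = F, p = F, t = F, the left side is true but the right side is false.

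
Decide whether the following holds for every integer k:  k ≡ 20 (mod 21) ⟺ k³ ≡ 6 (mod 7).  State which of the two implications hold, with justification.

Only the forward direction holds.

[⇐] This fails: take k = 3. Then 3³ = 27 ≡ 6 (mod 7), yet 3 ≡ 3 (mod 21), not 20.

[⇒] Suppose k ≡ 20 (mod 21). Then k³ ≡ 20³ = 8000 (mod 21), and since 7 ∣ 21, also k³ ≡ 6 (mod 7).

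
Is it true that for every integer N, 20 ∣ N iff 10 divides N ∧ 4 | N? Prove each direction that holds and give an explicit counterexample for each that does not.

Equivalent; both directions hold.

(⇒) If 20 ∣ N, write N = 20q. Since 20 = 2·10, N = 10·(2q), so 10 ∣ N; and since 20 = 5·4, N = 4·(5q), so 4 ∣ N.

(⇐) Suppose 10 ∣ N and 4 ∣ N. Any common multiple of 10 and 4 is a multiple of their lcm; here lcm(10, 4) = 10·4/gcd(10, 4) = 40/2 = 20, so 20 ∣ N.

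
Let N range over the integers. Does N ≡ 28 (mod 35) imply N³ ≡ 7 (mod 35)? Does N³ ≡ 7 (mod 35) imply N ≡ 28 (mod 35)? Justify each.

Both directions hold; the statement is true.

Forward direction. Suppose N ≡ 28 (mod 35). Write N = 35j + 28. Then (35j + 28)³ = 42875j³ + 102900j² + 82320j + 21952 = 35(1225j³ + 2940j² + 2352j + 627) + 7, so N³ ≡ 7 (mod 35).

Converse. Suppose N³ ≡ 7 (mod 35). The only residue r in {0, …, 34} with r³ ≡ 7 (mod 35) is r = 28, so N ≡ 28 (mod 35).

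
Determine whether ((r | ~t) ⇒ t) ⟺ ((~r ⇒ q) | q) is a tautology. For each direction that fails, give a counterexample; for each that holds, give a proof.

Neither implication holds.

(⇒) This fails. Under r = F, q = F, t = T, the left side is true but the right side is false.

(⇐) This fails. Under r = T, q = F, t = F, the left side is false but the right side is true.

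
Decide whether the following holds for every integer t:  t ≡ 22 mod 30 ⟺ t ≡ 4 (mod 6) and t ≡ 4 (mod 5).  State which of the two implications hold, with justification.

(⇒) This fails: t = 22 gives 22 ≡ 22 (mod 30) but 22 ≡ 2 (mod 5), so the conjunction on the right does not hold.

(⇐) This fails: t = 4 satisfies both congruences on the right (4 ≡ 4 mod 6 and 4 ≡ 4 mod 5) yet 4 ≡ 4 (mod 30), not 22.

Neither implication holds.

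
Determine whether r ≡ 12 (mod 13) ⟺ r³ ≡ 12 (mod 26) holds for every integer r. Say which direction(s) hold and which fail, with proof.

(⇒) This fails: take r = 25. Then 25 ≡ 12 (mod 13), but 25³ = 15625 ≡ 25 (mod 26), not 12.

(⇐) This fails: take r = 4. Then 4³ = 64 ≡ 12 (mod 26), yet 4 ≡ 4 (mod 13), not 12.

(⇒) fails and (⇐) fails.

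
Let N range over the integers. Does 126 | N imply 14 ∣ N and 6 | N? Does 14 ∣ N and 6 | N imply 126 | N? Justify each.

(⇒) holds; (⇐) fails.

[⇒] If 126 ∣ N, write N = 126q. Since 126 = 9·14, N = 14·(9q), so 14 ∣ N; and since 126 = 21·6, N = 6·(21q), so 6 ∣ N.

[⇐] This fails: take N = 42. Both 14 ∣ 42 and 6 ∣ 42, yet 42 is not a multiple of 126 (since 42 = 0·126 + 42), so 126 ∤ 42.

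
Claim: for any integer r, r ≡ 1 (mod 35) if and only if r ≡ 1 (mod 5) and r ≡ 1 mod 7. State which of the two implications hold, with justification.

(⟹) Suppose r ≡ 1 (mod 35); write r = 35j + 1. Since 5 ∣ 35, reducing mod 5 gives r ≡ 1 (mod 5); since 7 ∣ 35, reducing mod 7 gives r ≡ 1 (mod 7).

(⟸) Conversely, if r ≡ 1 (mod 5) and r ≡ 1 (mod 7), then by the Chinese remainder theorem r ≡ 1 (mod 35). This is exactly r ≡ 1 (mod 35).

The biconditional holds.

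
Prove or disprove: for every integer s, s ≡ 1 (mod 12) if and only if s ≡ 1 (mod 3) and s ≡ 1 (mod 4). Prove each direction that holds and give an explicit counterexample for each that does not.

Both directions hold; the statement is true.

(⟹) Suppose s ≡ 1 (mod 12); write s = 12j + 1. Since 3 ∣ 12, reducing mod 3 gives s ≡ 1 (mod 3); since 4 ∣ 12, reducing mod 4 gives s ≡ 1 (mod 4).

(⟸) Conversely, if s ≡ 1 (mod 3) and s ≡ 1 (mod 4), then by the Chinese remainder theorem s ≡ 1 (mod 12). This is exactly s ≡ 1 (mod 12).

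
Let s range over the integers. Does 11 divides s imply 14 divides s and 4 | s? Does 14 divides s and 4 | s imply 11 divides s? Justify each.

Both directions fail.

Forward direction. This fails: take s = 11. Certainly 11 ∣ 11, but 14 ∤ 11.

Converse. This fails: take s = 28. Both 14 ∣ 28 and 4 ∣ 28, yet 28 is not a multiple of 11 (since 28 = 2·11 + 6), so 11 ∤ 28.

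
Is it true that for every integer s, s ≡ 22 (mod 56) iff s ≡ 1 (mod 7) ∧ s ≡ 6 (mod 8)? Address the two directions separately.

Both directions hold; the statement is true.

(→) Suppose s ≡ 22 (mod 56); write s = 56j + 22. Since 7 ∣ 56, reducing mod 7 gives s ≡ 22 ≡ 1 (mod 7); since 8 ∣ 56, reducing mod 8 gives s ≡ 22 ≡ 6 (mod 8).

(←) Conversely, if s ≡ 1 (mod 7) and s ≡ 6 (mod 8), then by the Chinese remainder theorem s ≡ 22 (mod 56). This is exactly s ≡ 22 (mod 56).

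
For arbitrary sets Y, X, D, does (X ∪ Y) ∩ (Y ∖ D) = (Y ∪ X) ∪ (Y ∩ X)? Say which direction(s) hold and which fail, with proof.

(⟸) This inclusion fails. Take Y = ∅, X = {1}, D = ∅; then 1 ∈ (Y ∪ X) ∪ (Y ∩ X) but 1 ∉ (X ∪ Y) ∩ (Y ∖ D).

(⟹) Let x ∈ (X ∪ Y) ∩ (Y ∖ D). Then either x ∈ Y and x ∉ X, D; or x ∈ Y ∩ X and x ∉ D. In each case x ∈ (Y ∪ X) ∪ (Y ∩ X), so (X ∪ Y) ∩ (Y ∖ D) ⊆ (Y ∪ X) ∪ (Y ∩ X).

(⊆) holds; (⊇) fails.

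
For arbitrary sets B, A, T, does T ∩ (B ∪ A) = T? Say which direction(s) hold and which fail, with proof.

Only the forward inclusion holds.

Forward inclusion. Let x ∈ T ∩ (B ∪ A). Then either x ∈ B ∩ T and x ∉ A; or x ∈ A ∩ T and x ∉ B; or x ∈ B ∩ A ∩ T. In each case x ∈ T, so T ∩ (B ∪ A) ⊆ T.

Reverse inclusion. This inclusion fails. Take B = ∅, A = ∅, T = {1}; then 1 ∈ T but 1 ∉ T ∩ (B ∪ A).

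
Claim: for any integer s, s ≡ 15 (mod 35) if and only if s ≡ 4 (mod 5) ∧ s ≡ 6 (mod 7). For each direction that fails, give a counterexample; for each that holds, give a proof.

(→) This fails: s = 15 gives 15 ≡ 15 (mod 35) but 15 ≡ 0 (mod 5), so the conjunction on the right does not hold.

(←) This fails: s = 34 satisfies both congruences on the right (34 ≡ 4 mod 5 and 34 ≡ 6 mod 7) yet 34 ≡ 34 (mod 35), not 15.

Neither implication holds.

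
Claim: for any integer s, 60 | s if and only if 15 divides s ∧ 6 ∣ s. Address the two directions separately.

Only the forward implication holds.

(⟹) If 60 ∣ s, write s = 60q. Since 60 = 4·15, s = 15·(4q), so 15 ∣ s; and since 60 = 10·6, s = 6·(10q), so 6 ∣ s.

(⟸) This fails: take s = 30. Both 15 ∣ 30 and 6 ∣ 30, yet 30 is not a multiple of 60 (since 30 = 0·60 + 30), so 60 ∤ 30.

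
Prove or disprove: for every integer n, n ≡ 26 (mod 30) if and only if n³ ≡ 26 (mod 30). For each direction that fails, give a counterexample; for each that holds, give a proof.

[⇒] Suppose n ≡ 26 (mod 30). Write n = 30j + 26. Then (30j + 26)³ = 27000j³ + 70200j² + 60840j + 17576 = 30(900j³ + 2340j² + 2028j + 585) + 26, so n³ ≡ 26 (mod 30).

[⇐] Conversely, suppose n³ ≡ 26 (mod 30). The only residue r in {0, …, 29} with r³ ≡ 26 (mod 30) is r = 26, so n ≡ 26 (mod 30).

Equivalent; both directions hold.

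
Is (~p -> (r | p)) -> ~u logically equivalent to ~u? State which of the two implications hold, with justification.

(⇒) fails; (⇐) holds.

Forward direction. This fails. Under p = F, u = T, r = F, the left side is true but the right side is false.

Converse. Assume the antecedent. If p is true, the antecedent forces (p = T, u = F, r = F) or (p = T, u = F, r = T), and (~p -> (r | p)) -> ~u holds there. If p is false, the antecedent forces (p = F, u = F, r = F) or (p = F, u = F, r = T), and (~p -> (r | p)) -> ~u holds there. Either way (~p -> (r | p)) -> ~u holds.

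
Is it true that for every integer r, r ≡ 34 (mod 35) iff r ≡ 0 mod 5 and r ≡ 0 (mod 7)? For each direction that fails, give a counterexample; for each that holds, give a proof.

(→) This fails: r = 34 gives 34 ≡ 34 (mod 35) but 34 ≡ 4 (mod 5), so the conjunction on the right does not hold.

(←) This fails: r = 0 satisfies both congruences on the right (0 ≡ 0 mod 5 and 0 ≡ 0 mod 7) yet 0 ≡ 0 (mod 35), not 34.

Both directions fail.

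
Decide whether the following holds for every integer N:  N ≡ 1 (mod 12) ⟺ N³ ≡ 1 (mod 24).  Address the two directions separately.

Only the reverse direction holds.

Forward direction. This fails: take N = 13. Then 13 ≡ 1 (mod 12), but 13³ = 2197 ≡ 13 (mod 24), not 1.

Converse. The residues r modulo 24 with r³ ≡ 1 (mod 24) are exactly {1}, and each is ≡ 1 (mod 12).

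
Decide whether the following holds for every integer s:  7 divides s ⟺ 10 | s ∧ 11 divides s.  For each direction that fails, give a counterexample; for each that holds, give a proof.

Neither direction holds.

(⇒) This fails: take s = 7. Certainly 7 ∣ 7, but 10 ∤ 7.

(⇐) This fails: take s = 110. Both 10 ∣ 110 and 11 ∣ 110, yet 110 is not a multiple of 7 (since 110 = 15·7 + 5), so 7 ∤ 110.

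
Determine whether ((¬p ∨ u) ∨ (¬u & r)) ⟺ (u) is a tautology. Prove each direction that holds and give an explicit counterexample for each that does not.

Forward direction. This fails. Under u = F, r = F, p = F, the left side is true but the right side is false.

Converse. Assume the antecedent. If u is true, (¬p ∨ u) ∨ (¬u & r) reduces to true regardless of the other variables. If u is false, the antecedent cannot hold. Either way (¬p ∨ u) ∨ (¬u & r) holds.

Not equivalent: only (⇐) holds.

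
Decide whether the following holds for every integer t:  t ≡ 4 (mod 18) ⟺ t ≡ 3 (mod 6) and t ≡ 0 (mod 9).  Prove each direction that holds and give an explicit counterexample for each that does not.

Forward direction. This fails: t = 4 gives 4 ≡ 4 (mod 18) but 4 ≡ 4 (mod 6), so the conjunction on the right does not hold.

Converse. This fails: t = 9 satisfies both congruences on the right (9 ≡ 3 mod 6 and 9 ≡ 0 mod 9) yet 9 ≡ 9 (mod 18), not 4.

Neither implication holds.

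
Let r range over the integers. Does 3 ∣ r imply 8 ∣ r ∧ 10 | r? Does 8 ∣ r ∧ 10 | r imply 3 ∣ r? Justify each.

[⇒] This fails: take r = 3. Certainly 3 ∣ 3, but 8 ∤ 3.

[⇐] This fails: take r = 40. Both 8 ∣ 40 and 10 ∣ 40, yet 40 is not a multiple of 3 (since 40 = 13·3 + 1), so 3 ∤ 40.

Neither direction holds.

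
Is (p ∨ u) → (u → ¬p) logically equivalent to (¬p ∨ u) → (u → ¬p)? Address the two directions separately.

The biconditional holds.

Forward direction. Assume the antecedent. If u is true, the antecedent forces (u = T, p = F), and (¬p ∨ u) → (u → ¬p) holds there. If u is false, (¬p ∨ u) → (u → ¬p) reduces to true regardless of the other variables. Either way (¬p ∨ u) → (u → ¬p) holds.

Converse. Assume the antecedent. If u is true, the antecedent forces (u = T, p = F), and (p ∨ u) → (u → ¬p) holds there. If u is false, (p ∨ u) → (u → ¬p) reduces to true regardless of the other variables. Either way (p ∨ u) → (u → ¬p) holds.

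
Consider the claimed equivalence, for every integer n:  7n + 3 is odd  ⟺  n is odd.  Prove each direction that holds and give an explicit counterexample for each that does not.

(⇒) fails and (⇐) fails.

(⇒) This fails: n = 0 gives 7n + 3 = 3, which is odd, but 0 is even, not odd.

(⇐) This also fails: n = 3 is odd, but 7n + 3 = 24 is even, not odd.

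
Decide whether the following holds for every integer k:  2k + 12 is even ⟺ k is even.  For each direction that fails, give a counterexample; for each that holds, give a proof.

(⇒) This fails: take k = 1. Then 2k + 12 = 14, which is even, yet k = 1 is odd, not even.

(⇐) Suppose k is even. Since 2 is even, 2k is even for every k, so 2k + 12 has the same parity as 12, which is even. Hence 2k + 12 is even.

Not equivalent: only (⇐) holds.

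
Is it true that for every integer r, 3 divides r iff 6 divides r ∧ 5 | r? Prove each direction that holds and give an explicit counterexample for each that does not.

(⇒) This fails: take r = 3. Certainly 3 ∣ 3, but 6 ∤ 3.

(⇐) Suppose 6 ∣ r and 5 ∣ r. Any common multiple of 6 and 5 is a multiple of their lcm; here gcd(6, 5) = 1, so lcm(6, 5) = 6·5 = 30, so 30 ∣ r. Since 3 ∣ 30, it follows that 3 ∣ r.

Not equivalent: only (⇐) holds.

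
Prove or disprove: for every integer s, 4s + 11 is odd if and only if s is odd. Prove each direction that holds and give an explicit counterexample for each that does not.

(⇒) fails; (⇐) holds.

Converse. Suppose s is odd. Since 4 is even, 4s is even for every s, so 4s + 11 has the same parity as 11, which is odd. Hence 4s + 11 is odd.

Forward direction. This fails: take s = 0. Then 4s + 11 = 11, which is odd, yet s = 0 is even, not odd.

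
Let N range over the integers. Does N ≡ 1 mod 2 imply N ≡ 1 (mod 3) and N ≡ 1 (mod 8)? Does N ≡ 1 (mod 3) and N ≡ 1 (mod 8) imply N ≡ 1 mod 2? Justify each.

Only the converse holds.

Forward direction. This fails: N = 3 gives 3 ≡ 1 (mod 2) but 3 ≡ 0 (mod 3), so the conjunction on the right does not hold.

Converse. If N ≡ 1 (mod 3) and N ≡ 1 (mod 8), then by the Chinese remainder theorem N ≡ 1 (mod 24). Since 1 ≡ 1 (mod 2) and 2 ∣ 24, we get N ≡ 1 (mod 2).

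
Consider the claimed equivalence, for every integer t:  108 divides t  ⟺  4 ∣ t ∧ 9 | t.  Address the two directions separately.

(⇐) This fails: take t = 36. Both 4 ∣ 36 and 9 ∣ 36, yet 36 is not a multiple of 108 (since 36 = 0·108 + 36), so 108 ∤ 36.

(⇒) If 108 ∣ t, write t = 108q. Since 108 = 27·4, t = 4·(27q), so 4 ∣ t; and since 108 = 12·9, t = 9·(12q), so 9 ∣ t.

Only the forward implication holds.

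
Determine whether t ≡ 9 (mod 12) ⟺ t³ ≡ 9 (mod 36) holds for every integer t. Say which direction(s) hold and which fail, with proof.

(⇒) Suppose t ≡ 9 (mod 12). Working modulo 36, t ∈ {9, 21, 33}; for each such r, r³ ≡ 9 (mod 36).

(⇐) Conversely, the residues r modulo 36 with r³ ≡ 9 (mod 36) are exactly {9, 21, 33}, and each is ≡ 9 (mod 12).

Both directions hold.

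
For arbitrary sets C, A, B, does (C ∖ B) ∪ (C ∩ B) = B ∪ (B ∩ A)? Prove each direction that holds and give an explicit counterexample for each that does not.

Forward inclusion. This inclusion fails. Take C = {1}, A = ∅, B = ∅; then 1 ∈ (C ∖ B) ∪ (C ∩ B) but 1 ∉ B ∪ (B ∩ A).

Reverse inclusion. This inclusion fails. Take C = ∅, A = ∅, B = {1}; then 1 ∈ B ∪ (B ∩ A) but 1 ∉ (C ∖ B) ∪ (C ∩ B).

(⊆) fails and (⊇) fails.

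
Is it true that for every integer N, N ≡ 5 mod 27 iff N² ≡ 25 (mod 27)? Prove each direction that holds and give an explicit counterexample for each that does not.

Forward direction. Suppose N ≡ 5 mod 27. Write N = 27j + 5. Then (27j + 5)² = 729j² + 270j + 25 = 27(27j² + 10j) + 25, so N² ≡ 25 (mod 27).

Converse. This fails: take N = 22. Then 22² = 484 ≡ 25 (mod 27), yet 22 ≡ 22 (mod 27), not 5.

Not equivalent: only (⇒) holds.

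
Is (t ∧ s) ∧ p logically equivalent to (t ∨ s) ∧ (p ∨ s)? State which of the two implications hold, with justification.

[⇒] Assume the antecedent. If t is true, the antecedent forces (t = T, p = T, s = T), and (t ∨ s) ∧ (p ∨ s) holds there. If t is false, the antecedent cannot hold. Either way (t ∨ s) ∧ (p ∨ s) holds.

[⇐] This fails. Under t = T, p = T, s = F, the left side is false but the right side is true.

Not equivalent: only (⇒) holds.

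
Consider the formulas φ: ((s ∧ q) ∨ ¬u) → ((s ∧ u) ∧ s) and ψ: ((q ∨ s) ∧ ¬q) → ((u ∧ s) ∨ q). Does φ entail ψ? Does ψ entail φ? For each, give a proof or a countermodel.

Only the forward direction holds.

Forward direction. Assume the antecedent. If u is true, ((q ∨ s) ∧ ¬q) → ((u ∧ s) ∨ q) reduces to true regardless of the other variables. If u is false, the antecedent cannot hold. Either way ((q ∨ s) ∧ ¬q) → ((u ∧ s) ∨ q) holds.

Converse. This fails. Under u = F, q = F, s = F, the left side is false but the right side is true.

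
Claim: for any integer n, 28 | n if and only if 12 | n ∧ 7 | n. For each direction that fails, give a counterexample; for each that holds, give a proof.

Not equivalent: only (⇐) holds.

[⇒] This fails: take n = 28. Certainly 28 ∣ 28, but 12 ∤ 28.

[⇐] Suppose 12 ∣ n and 7 ∣ n. Any common multiple of 12 and 7 is a multiple of their lcm; here gcd(12, 7) = 1, so lcm(12, 7) = 12·7 = 84, so 84 ∣ n. Since 28 ∣ 84, it follows that 28 ∣ n.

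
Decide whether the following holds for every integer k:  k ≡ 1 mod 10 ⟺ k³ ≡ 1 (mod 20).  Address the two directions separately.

[⇒] This fails: take k = 11. Then 11 ≡ 1 (mod 10), but 11³ = 1331 ≡ 11 (mod 20), not 1.

[⇐] Conversely, the residues r modulo 20 with r³ ≡ 1 (mod 20) are exactly {1}, and each is ≡ 1 (mod 10).

(⇒) fails; (⇐) holds.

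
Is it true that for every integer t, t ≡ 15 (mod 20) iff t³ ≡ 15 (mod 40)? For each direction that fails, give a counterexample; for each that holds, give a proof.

[⇒] This fails: take t = 35. Then 35 ≡ 15 (mod 20), but 35³ = 42875 ≡ 35 (mod 40), not 15.

[⇐] Conversely, the residues r modulo 40 with r³ ≡ 15 (mod 40) are exactly {15}, and each is ≡ 15 (mod 20).

The forward direction fails; the converse holds.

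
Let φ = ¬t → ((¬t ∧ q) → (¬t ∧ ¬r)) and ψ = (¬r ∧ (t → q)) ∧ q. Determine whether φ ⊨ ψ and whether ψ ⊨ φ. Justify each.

Only the converse holds.

Forward direction. This fails. Under t = F, q = F, r = F, the left side is true but the right side is false.

Converse. Assume the antecedent. If t is true, ¬t → ((¬t ∧ q) → (¬t ∧ ¬r)) reduces to true regardless of the other variables. If t is false, the antecedent forces (t = F, q = T, r = F), and ¬t → ((¬t ∧ q) → (¬t ∧ ¬r)) holds there. Either way ¬t → ((¬t ∧ q) → (¬t ∧ ¬r)) holds.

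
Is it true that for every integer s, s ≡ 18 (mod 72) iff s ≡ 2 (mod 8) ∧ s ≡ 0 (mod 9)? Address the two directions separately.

Both implications hold.

(⇐) If s ≡ 2 (mod 8) and s ≡ 0 (mod 9), then by the Chinese remainder theorem s ≡ 18 (mod 72). This is exactly s ≡ 18 (mod 72).

(⇒) Suppose s ≡ 18 (mod 72); write s = 72j + 18. Since 8 ∣ 72, reducing mod 8 gives s ≡ 18 ≡ 2 (mod 8); since 9 ∣ 72, reducing mod 9 gives s ≡ 18 ≡ 0 (mod 9).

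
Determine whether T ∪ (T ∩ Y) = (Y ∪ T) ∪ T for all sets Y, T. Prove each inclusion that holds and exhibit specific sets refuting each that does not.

The sets are not equal: only the forward inclusion holds.

(⟹) Let x ∈ T ∪ (T ∩ Y). Then either x ∈ T and x ∉ Y; or x ∈ Y ∩ T. In each case x ∈ (Y ∪ T) ∪ T, so T ∪ (T ∩ Y) ⊆ (Y ∪ T) ∪ T.

(⟸) This inclusion fails. Take Y = {1}, T = ∅; then 1 ∈ (Y ∪ T) ∪ T but 1 ∉ T ∪ (T ∩ Y).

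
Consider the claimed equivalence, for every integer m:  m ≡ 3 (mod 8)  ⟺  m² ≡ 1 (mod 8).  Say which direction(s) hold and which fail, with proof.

(⇒) Suppose m ≡ 3 (mod 8). Write m = 8j + 3. Then (8j + 3)² = 64j² + 48j + 9 = 8(8j² + 6j + 1) + 1, so m² ≡ 1 (mod 8).

(⇐) This fails: take m = 1. Then 1² = 1 ≡ 1 (mod 8), yet 1 ≡ 1 (mod 8), not 3.

Not equivalent: only (⇒) holds.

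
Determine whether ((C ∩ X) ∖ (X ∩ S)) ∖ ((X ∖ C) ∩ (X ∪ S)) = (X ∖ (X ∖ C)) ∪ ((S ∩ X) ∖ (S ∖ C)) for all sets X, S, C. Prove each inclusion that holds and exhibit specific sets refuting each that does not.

(⊆) Let x ∈ ((C ∩ X) ∖ (X ∩ S)) ∖ ((X ∖ C) ∩ (X ∪ S)). Then x ∈ X ∩ C and x ∉ S, from which x ∈ (X ∖ (X ∖ C)) ∪ ((S ∩ X) ∖ (S ∖ C)).

(⊇) This inclusion fails. Take X = {1}, S = {1}, C = {1}; then 1 ∈ (X ∖ (X ∖ C)) ∪ ((S ∩ X) ∖ (S ∖ C)) but 1 ∉ ((C ∩ X) ∖ (X ∩ S)) ∖ ((X ∖ C) ∩ (X ∪ S)).

(⊆) holds; (⊇) fails.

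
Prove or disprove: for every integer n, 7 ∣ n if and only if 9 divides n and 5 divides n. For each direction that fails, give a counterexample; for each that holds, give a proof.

(⇒) This fails: take n = 7. Certainly 7 ∣ 7, but 9 ∤ 7.

(⇐) This fails: take n = 45. Both 9 ∣ 45 and 5 ∣ 45, yet 45 is not a multiple of 7 (since 45 = 6·7 + 3), so 7 ∤ 45.

(⇒) fails and (⇐) fails.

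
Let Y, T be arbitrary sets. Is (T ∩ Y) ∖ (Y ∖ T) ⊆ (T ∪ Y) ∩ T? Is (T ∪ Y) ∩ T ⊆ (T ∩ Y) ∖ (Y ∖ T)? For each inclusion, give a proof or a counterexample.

(⊆) Let x ∈ (T ∩ Y) ∖ (Y ∖ T). Then x ∈ Y ∩ T, from which x ∈ (T ∪ Y) ∩ T.

(⊇) This inclusion fails. Take Y = ∅, T = {1}; then 1 ∈ (T ∪ Y) ∩ T but 1 ∉ (T ∩ Y) ∖ (Y ∖ T).

(⊆) holds; (⊇) fails.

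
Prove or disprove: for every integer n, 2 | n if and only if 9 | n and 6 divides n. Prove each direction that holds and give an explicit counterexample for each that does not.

Only the converse holds.

(⇒) This fails: take n = 2. Certainly 2 ∣ 2, but 9 ∤ 2.

(⇐) Suppose 9 ∣ n and 6 ∣ n. Any common multiple of 9 and 6 is a multiple of their lcm; here lcm(9, 6) = 9·6/gcd(9, 6) = 54/3 = 18, so 18 ∣ n. Since 2 ∣ 18, it follows that 2 ∣ n.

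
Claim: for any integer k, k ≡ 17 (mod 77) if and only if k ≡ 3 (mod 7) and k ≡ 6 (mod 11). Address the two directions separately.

(⟹) Suppose k ≡ 17 (mod 77); write k = 77j + 17. Since 7 ∣ 77, reducing mod 7 gives k ≡ 17 ≡ 3 (mod 7); since 11 ∣ 77, reducing mod 11 gives k ≡ 17 ≡ 6 (mod 11).

(⟸) Conversely, if k ≡ 3 (mod 7) and k ≡ 6 (mod 11), then by the Chinese remainder theorem k ≡ 17 (mod 77). This is exactly k ≡ 17 (mod 77).

Equivalent; both directions hold.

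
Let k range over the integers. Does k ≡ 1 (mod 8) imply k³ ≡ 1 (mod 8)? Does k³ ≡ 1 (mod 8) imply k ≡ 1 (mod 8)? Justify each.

Both directions hold; the statement is true.

(⟹) Suppose k ≡ 1 (mod 8). Write k = 8j + 1. Then (8j + 1)³ = 512j³ + 192j² + 24j + 1 = 8(64j³ + 24j² + 3j) + 1, so k³ ≡ 1 (mod 8).

(⟸) Conversely, suppose k³ ≡ 1 (mod 8). The only residue r in {0, …, 7} with r³ ≡ 1 (mod 8) is r = 1, so k ≡ 1 (mod 8).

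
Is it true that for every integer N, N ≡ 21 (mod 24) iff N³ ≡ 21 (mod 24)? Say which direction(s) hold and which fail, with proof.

The biconditional holds.

(→) Suppose N ≡ 21 (mod 24). Write N = 24j + 21. Then (24j + 21)³ = 13824j³ + 36288j² + 31752j + 9261 = 24(576j³ + 1512j² + 1323j + 385) + 21, so N³ ≡ 21 (mod 24).

(←) Conversely, suppose N³ ≡ 21 (mod 24). The only residue r in {0, …, 23} with r³ ≡ 21 (mod 24) is r = 21, so N ≡ 21 (mod 24).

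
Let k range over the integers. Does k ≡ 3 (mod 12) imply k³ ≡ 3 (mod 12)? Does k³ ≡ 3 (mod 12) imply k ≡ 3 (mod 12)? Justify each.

Both directions hold; the statement is true.

(⟹) Suppose k ≡ 3 (mod 12). Write k = 12j + 3. Then (12j + 3)³ = 1728j³ + 1296j² + 324j + 27 = 12(144j³ + 108j² + 27j + 2) + 3, so k³ ≡ 3 (mod 12).

(⟸) Conversely, suppose k³ ≡ 3 (mod 12). The only residue r in {0, …, 11} with r³ ≡ 3 (mod 12) is r = 3, so k ≡ 3 (mod 12).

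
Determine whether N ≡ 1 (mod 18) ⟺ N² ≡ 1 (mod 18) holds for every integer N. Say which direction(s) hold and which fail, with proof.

[⇒] Suppose N ≡ 1 (mod 18). Write N = 18j + 1. Then (18j + 1)² = 324j² + 36j + 1 = 18(18j² + 2j) + 1, so N² ≡ 1 (mod 18).

[⇐] This fails: take N = 17. Then 17² = 289 ≡ 1 (mod 18), yet 17 ≡ 17 (mod 18), not 1.

Only the forward direction holds.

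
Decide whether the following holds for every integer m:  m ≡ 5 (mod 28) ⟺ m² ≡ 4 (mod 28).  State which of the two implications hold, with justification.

(⇒) fails and (⇐) fails.

Forward direction. This fails: take m = 5. Then 5 ≡ 5 (mod 28), but 5² = 25 ≡ 25 (mod 28), not 4.

Converse. This fails: take m = 2. Then 2² = 4 ≡ 4 (mod 28), yet 2 ≡ 2 (mod 28), not 5.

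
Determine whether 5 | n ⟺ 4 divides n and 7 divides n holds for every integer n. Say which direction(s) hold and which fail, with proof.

Forward direction. This fails: take n = 5. Certainly 5 ∣ 5, but 4 ∤ 5.

Converse. This fails: take n = 28. Both 4 ∣ 28 and 7 ∣ 28, yet 28 is not a multiple of 5 (since 28 = 5·5 + 3), so 5 ∤ 28.

Neither implication holds.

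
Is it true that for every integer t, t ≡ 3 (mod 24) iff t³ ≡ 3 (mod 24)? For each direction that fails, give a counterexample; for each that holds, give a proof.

Both implications hold.

Forward direction. Suppose t ≡ 3 (mod 24). Write t = 24j + 3. Then (24j + 3)³ = 13824j³ + 5184j² + 648j + 27 = 24(576j³ + 216j² + 27j + 1) + 3, so t³ ≡ 3 (mod 24).

Converse. Suppose t³ ≡ 3 (mod 24). The only residue r in {0, …, 23} with r³ ≡ 3 (mod 24) is r = 3, so t ≡ 3 (mod 24).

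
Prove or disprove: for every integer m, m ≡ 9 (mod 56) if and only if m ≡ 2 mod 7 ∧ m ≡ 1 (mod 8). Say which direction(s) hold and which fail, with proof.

(⇒) Suppose m ≡ 9 (mod 56); write m = 56j + 9. Since 7 ∣ 56, reducing mod 7 gives m ≡ 9 ≡ 2 (mod 7); since 8 ∣ 56, reducing mod 8 gives m ≡ 9 ≡ 1 (mod 8).

(⇐) Conversely, if m ≡ 2 (mod 7) and m ≡ 1 (mod 8), then by the Chinese remainder theorem m ≡ 9 (mod 56). This is exactly m ≡ 9 (mod 56).

The biconditional holds.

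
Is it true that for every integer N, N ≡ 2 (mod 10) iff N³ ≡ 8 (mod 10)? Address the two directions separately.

(→) Suppose N ≡ 2 (mod 10). Write N = 10j + 2. Then (10j + 2)³ = 1000j³ + 600j² + 120j + 8 = 10(100j³ + 60j² + 12j) + 8, so N³ ≡ 8 (mod 10).

(←) Conversely, suppose N³ ≡ 8 (mod 10). The only residue r in {0, …, 9} with r³ ≡ 8 (mod 10) is r = 2, so N ≡ 2 (mod 10).

Both implications hold.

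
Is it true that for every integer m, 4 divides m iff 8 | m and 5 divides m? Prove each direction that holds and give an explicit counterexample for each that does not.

(⇒) fails; (⇐) holds.

(←) Suppose 8 ∣ m and 5 ∣ m. Any common multiple of 8 and 5 is a multiple of their lcm; here gcd(8, 5) = 1, so lcm(8, 5) = 8·5 = 40, so 40 ∣ m. Since 4 ∣ 40, it follows that 4 ∣ m.

(→) This fails: take m = 4. Certainly 4 ∣ 4, but 8 ∤ 4.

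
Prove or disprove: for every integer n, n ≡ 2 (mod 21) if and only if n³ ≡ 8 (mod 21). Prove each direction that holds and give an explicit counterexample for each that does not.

(⇐) This fails: take n = 8. Then 8³ = 512 ≡ 8 (mod 21), yet 8 ≡ 8 (mod 21), not 2.

(⇒) Suppose n ≡ 2 (mod 21). Write n = 21j + 2. Then (21j + 2)³ = 9261j³ + 2646j² + 252j + 8 = 21(441j³ + 126j² + 12j) + 8, so n³ ≡ 8 (mod 21).

(⇒) holds; (⇐) fails.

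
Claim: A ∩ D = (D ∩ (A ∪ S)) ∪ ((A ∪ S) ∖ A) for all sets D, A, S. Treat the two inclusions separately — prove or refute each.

Only the forward inclusion holds.

Forward inclusion. Let x ∈ A ∩ D. Then either x ∈ D ∩ A and x ∉ S; or x ∈ D ∩ A ∩ S. In each case x ∈ (D ∩ (A ∪ S)) ∪ ((A ∪ S) ∖ A), so A ∩ D ⊆ (D ∩ (A ∪ S)) ∪ ((A ∪ S) ∖ A).

Reverse inclusion. This inclusion fails. Take D = ∅, A = ∅, S = {1}; then 1 ∈ (D ∩ (A ∪ S)) ∪ ((A ∪ S) ∖ A) but 1 ∉ A ∩ D.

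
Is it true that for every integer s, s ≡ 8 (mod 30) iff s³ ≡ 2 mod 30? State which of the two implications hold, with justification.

(⇒) Suppose s ≡ 8 (mod 30). Write s = 30j + 8. Then (30j + 8)³ = 27000j³ + 21600j² + 5760j + 512 = 30(900j³ + 720j² + 192j + 17) + 2, so s³ ≡ 2 (mod 30).

(⇐) Conversely, suppose s³ ≡ 2 (mod 30). The only residue r in {0, …, 29} with r³ ≡ 2 (mod 30) is r = 8, so s ≡ 8 (mod 30).

Both directions hold.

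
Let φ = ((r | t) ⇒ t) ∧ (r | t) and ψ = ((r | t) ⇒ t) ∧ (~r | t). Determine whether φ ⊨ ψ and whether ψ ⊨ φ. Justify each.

(⟸) This fails. Under r = F, t = F, the left side is false but the right side is true.

(⟹) Assume the antecedent. If r is true, the antecedent forces (r = T, t = T), and ((r | t) ⇒ t) ∧ (~r | t) holds there. If r is false, ((r | t) ⇒ t) ∧ (~r | t) reduces to true regardless of the other variables. Either way ((r | t) ⇒ t) ∧ (~r | t) holds.

The forward direction holds; the converse fails.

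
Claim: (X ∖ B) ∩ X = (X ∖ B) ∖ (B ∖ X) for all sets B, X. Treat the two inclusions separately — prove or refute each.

Both inclusions hold; the sets are equal.

(⊆) Let x ∈ (X ∖ B) ∩ X. Then x ∈ X and x ∉ B, from which x ∈ (X ∖ B) ∖ (B ∖ X).

(⊇) Let x ∈ (X ∖ B) ∖ (B ∖ X). Then x ∈ X and x ∉ B, from which x ∈ (X ∖ B) ∩ X.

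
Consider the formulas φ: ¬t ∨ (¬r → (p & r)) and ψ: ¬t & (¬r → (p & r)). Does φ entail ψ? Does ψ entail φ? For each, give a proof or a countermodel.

(⟹) This fails. Under r = F, p = F, t = F, the left side is true but the right side is false.

(⟸) Assume the antecedent. If r is true, ¬t ∨ (¬r → (p & r)) reduces to true regardless of the other variables. If r is false, the antecedent cannot hold. Either way ¬t ∨ (¬r → (p & r)) holds.

Only the reverse direction holds.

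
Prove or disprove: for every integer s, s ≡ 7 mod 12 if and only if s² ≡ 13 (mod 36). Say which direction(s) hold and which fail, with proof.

(⇒) This fails: take s = 19. Then 19 ≡ 7 (mod 12), but 19² = 361 ≡ 1 (mod 36), not 13.

(⇐) This fails: take s = 11. Then 11² = 121 ≡ 13 (mod 36), yet 11 ≡ 11 (mod 12), not 7.

(⇒) fails and (⇐) fails.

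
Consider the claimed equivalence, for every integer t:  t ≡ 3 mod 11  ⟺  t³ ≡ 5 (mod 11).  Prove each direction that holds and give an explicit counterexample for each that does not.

Both directions hold; the statement is true.

(⇒) Suppose t ≡ 3 mod 11. Write t = 11j + 3. Then (11j + 3)³ = 1331j³ + 1089j² + 297j + 27 = 11(121j³ + 99j² + 27j + 2) + 5, so t³ ≡ 5 (mod 11).

(⇐) Conversely, suppose t³ ≡ 5 (mod 11). The only residue r in {0, …, 10} with r³ ≡ 5 (mod 11) is r = 3, so t ≡ 3 (mod 11).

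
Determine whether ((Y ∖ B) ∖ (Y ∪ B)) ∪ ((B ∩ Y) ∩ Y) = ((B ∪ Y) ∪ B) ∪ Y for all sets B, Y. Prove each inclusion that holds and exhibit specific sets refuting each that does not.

The sets are not equal: only the forward inclusion holds.

(⟹) Let x ∈ ((Y ∖ B) ∖ (Y ∪ B)) ∪ ((B ∩ Y) ∩ Y). Then x ∈ B ∩ Y, from which x ∈ ((B ∪ Y) ∪ B) ∪ Y.

(⟸) This inclusion fails. Take B = {1}, Y = ∅; then 1 ∈ ((B ∪ Y) ∪ B) ∪ Y but 1 ∉ ((Y ∖ B) ∖ (Y ∪ B)) ∪ ((B ∩ Y) ∩ Y).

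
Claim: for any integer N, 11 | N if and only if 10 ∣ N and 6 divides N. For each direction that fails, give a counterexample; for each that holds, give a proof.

Neither implication holds.

(→) This fails: take N = 11. Certainly 11 ∣ 11, but 10 ∤ 11.

(←) This fails: take N = 30. Both 10 ∣ 30 and 6 ∣ 30, yet 30 is not a multiple of 11 (since 30 = 2·11 + 8), so 11 ∤ 30.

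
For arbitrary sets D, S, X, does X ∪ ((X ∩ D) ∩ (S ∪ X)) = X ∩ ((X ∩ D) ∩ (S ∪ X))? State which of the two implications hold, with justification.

Reverse inclusion. Let x ∈ X ∩ ((X ∩ D) ∩ (S ∪ X)). Then either x ∈ D ∩ X and x ∉ S; or x ∈ D ∩ S ∩ X. In each case x ∈ X ∪ ((X ∩ D) ∩ (S ∪ X)), so X ∩ ((X ∩ D) ∩ (S ∪ X)) ⊆ X ∪ ((X ∩ D) ∩ (S ∪ X)).

Forward inclusion. This inclusion fails. Take D = ∅, S = ∅, X = {1}; then 1 ∈ X ∪ ((X ∩ D) ∩ (S ∪ X)) but 1 ∉ X ∩ ((X ∩ D) ∩ (S ∪ X)).

The sets are not equal: only the reverse inclusion holds.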